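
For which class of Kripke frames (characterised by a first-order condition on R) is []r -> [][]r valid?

Suppose □r→□□r is valid. Take Rxy, Ryz and set V(r)={w : Rxw}. Then □r at x, so □□r at x, so □r at y, so r at z, i.e. Rxz.

transitivity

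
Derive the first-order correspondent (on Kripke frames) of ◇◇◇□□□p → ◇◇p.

∀x ∀y (xR³y → ∃w (yR³w ∧ xR²w))

This is a Sahlqvist (Geach-type) schema ◇^3□^3p → □^0◇^2p.
First-order correspondent: ∀x ∀y (xR³y → ∃w (yR³w ∧ xR²w)).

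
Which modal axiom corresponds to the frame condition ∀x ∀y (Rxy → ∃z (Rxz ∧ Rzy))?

This is density; the standard corresponding axiom is C4: □□p → □p.
Suppose □□p→□p is valid. Take Rxy and set V(p)={w : xR²w}. Then □□p at x, so □p at x, so p at y, i.e. ∃z(Rxz∧Rzy).

□□p → □p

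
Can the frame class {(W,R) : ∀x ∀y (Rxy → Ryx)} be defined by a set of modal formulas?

This is a Sahlqvist condition; the B axiom q → □◇q defines it.
Suppose q→□◇q is valid. Take Rxy and set V(q)={x}. Then q at x, so □◇q at x, so ◇q at y, so some z with Ryz has q; z=x, i.e. Ryx.

Definable; q → □◇q defines it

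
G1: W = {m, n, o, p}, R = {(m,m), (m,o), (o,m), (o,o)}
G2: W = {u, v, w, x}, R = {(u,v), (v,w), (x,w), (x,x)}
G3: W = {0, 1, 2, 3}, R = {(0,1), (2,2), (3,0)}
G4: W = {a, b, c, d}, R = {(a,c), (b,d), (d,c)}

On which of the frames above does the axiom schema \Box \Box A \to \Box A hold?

G1

Frame correspondent (Sahlqvist): \forall x \forall y (Rxy \to \exists z (Rxz \wedge Rzy)) — i.e. density.
G1: condition met.
G2: fails — Ruv but no z with Ruz and Rzv.
G3: fails — R01 but no z with R0z and Rz1.
G4: fails — Rac but no z with Raz and Rzc.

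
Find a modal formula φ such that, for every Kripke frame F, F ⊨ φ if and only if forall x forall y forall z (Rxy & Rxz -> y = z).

A defining formula is ◇q → □q (the CD axiom).
Suppose ◇q→□q is valid. Take Rxy, Rxz and set V(q)={y}. Then ◇q at x, so □q at x, so q at z, i.e. z=y.

◇q → □q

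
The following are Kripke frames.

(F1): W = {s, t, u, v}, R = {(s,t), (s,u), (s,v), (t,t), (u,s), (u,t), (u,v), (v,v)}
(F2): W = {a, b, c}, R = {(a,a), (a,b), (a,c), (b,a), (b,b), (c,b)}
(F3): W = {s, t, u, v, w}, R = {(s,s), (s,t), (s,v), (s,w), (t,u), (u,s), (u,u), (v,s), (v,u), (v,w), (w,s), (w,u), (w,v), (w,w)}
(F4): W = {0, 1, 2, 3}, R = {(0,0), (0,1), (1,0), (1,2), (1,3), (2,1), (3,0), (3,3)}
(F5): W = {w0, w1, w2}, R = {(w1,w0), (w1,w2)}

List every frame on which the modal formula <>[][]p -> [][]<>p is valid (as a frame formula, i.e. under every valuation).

(F2), (F3), (F4), (F5)

Frame correspondent (Sahlqvist): forall x forall y forall z ((xRy & x R^2 z) -> exists w (y R^2 w & zRw)) — i.e. a generalized confluence (Geach) condition.
(F1): fails — sRt, sR²v but no w with tR²w and vRw.
(F2): ✓.
(F3): ✓.
(F4): ✓.
(F5): ✓.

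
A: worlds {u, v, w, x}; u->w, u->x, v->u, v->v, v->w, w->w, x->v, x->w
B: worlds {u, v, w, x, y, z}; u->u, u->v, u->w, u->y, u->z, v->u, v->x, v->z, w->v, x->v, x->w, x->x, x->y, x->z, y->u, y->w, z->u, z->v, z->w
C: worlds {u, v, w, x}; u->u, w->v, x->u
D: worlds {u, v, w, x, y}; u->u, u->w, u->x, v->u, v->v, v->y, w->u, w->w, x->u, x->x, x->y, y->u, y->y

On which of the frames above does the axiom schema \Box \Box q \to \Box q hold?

D

This is the axiom for density; its first-order frame correspondent is \forall x \forall y (Rxy \to \exists z (Rxz \wedge Rzy)).
A: fails — Rux but no z with Ruz and Rzx.
B: fails — Rwv but no t with Rwt and Rtv.
C: fails — Rwv but no z with Rwz and Rzv.
D: satisfies the condition.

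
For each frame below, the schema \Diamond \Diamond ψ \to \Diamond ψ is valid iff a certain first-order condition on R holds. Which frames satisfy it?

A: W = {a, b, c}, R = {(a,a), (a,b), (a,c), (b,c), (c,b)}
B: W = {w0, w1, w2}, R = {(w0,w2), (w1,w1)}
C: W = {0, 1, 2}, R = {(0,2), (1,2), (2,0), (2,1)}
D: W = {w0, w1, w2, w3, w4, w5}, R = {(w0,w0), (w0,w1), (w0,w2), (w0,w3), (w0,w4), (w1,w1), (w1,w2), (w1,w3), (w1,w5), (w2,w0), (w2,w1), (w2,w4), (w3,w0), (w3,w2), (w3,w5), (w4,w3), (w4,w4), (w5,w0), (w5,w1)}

B

Frame correspondent (Sahlqvist): \forall x \forall y \forall z (Rxy \wedge Ryz \to Rxz) — i.e. transitivity.
A: fails — Rbc and Rcb but not Rbb.
B: holds.
C: fails — R12 and R20 but not R10.
D: fails — Rw1w3 and Rw3w0 but not Rw1w0.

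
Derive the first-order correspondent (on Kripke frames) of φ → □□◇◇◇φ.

∀x ∀z (xR²z → ∃w (x = w ∧ zR³w))

This is a Sahlqvist (Geach-type) schema ◇^0□^0φ → □^2◇^3φ.
Minimal-valuation argument: fix x; take any y with xR^0y and any z with xR^2z. Set V(φ) to the set of worlds R-reachable from y in exactly 0 steps. Then □^0φ holds at y, so the antecedent holds at x; validity forces ◇^3φ at z, giving a w with zR^3w and yR^0w.
First-order correspondent: ∀x ∀z (xR²z → ∃w (x = w ∧ zR³w)).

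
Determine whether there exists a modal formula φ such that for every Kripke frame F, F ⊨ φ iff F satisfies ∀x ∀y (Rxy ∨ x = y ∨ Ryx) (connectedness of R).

Not modally definable

Modal frame validity is preserved under disjoint unions.
Take 2 disjoint single-world reflexive frames: each is trivially connected, but their disjoint union has 2 worlds with no edge between distinct components, so it is not connected.
So no modal formula (or set of formulas) defines exactly the connected frames.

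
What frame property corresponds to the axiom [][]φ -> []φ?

Density

Suppose □□φ→□φ is valid. Take Rxy and set V(φ)={w : xR²w}. Then □□φ at x, so □φ at x, so φ at y, i.e. ∃z(Rxz∧Rzy).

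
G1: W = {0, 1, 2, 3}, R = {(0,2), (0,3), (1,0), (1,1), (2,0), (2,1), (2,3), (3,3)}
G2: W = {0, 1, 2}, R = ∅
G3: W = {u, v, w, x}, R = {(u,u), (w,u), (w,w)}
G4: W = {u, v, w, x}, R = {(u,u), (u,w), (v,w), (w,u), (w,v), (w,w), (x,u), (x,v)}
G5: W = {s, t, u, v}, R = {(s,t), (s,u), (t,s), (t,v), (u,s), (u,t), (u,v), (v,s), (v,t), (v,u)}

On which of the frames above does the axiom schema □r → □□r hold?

Frame correspondent (Sahlqvist): ∀x ∀y ∀z (Rxy ∧ Ryz → Rxz) — i.e. transitivity.
G1: fails — R10 and R02 but not R12.
G2: ✓.
G3: ✓.
G4: fails — Ruw and Rwv but not Ruv.
G5: fails — Ruv and Rvu but not Ruu.

G2, G3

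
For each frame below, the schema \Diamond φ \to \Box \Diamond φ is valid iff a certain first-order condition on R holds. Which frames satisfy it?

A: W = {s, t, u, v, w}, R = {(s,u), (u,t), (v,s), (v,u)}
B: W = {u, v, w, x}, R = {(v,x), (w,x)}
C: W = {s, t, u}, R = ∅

C

The schema corresponds to the Euclidean property: \forall x \forall y \forall z (Rxy \wedge Rxz \to Ryz).
A: fails — Rsu and Rsu but not Ruu.
B: fails — Rvx and Rvx but not Rxx.
C: holds.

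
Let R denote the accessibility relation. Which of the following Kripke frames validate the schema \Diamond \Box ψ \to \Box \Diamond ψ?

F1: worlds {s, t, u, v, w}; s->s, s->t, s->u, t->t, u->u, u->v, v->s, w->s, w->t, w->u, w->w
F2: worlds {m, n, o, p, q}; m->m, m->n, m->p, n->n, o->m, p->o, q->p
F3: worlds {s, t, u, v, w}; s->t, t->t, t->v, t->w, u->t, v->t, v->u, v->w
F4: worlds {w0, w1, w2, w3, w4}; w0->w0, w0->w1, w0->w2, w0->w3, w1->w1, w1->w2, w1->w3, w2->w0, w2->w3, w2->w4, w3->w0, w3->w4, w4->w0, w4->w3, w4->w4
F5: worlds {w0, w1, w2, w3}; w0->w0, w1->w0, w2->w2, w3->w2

F5

Frame correspondent (Sahlqvist): \forall x \forall y \forall z (Rxy \wedge Rxz \to \exists w (Ryw \wedge Rzw)) — i.e. convergence.
F1: fails — Rsu and Rst but u and t have no common successor.
F2: fails — Rmm and Rmp but m and p have no common successor.
F3: fails — Rtv and Rtw but v and w have no common successor.
F4: fails — Rw0w1 and Rw0w3 but w1 and w3 have no common successor.
F5: condition met.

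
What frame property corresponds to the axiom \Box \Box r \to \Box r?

This schema is the C4 axiom.
It corresponds to density: \forall x \forall y (Rxy \to \exists z (Rxz \wedge Rzy)).

Density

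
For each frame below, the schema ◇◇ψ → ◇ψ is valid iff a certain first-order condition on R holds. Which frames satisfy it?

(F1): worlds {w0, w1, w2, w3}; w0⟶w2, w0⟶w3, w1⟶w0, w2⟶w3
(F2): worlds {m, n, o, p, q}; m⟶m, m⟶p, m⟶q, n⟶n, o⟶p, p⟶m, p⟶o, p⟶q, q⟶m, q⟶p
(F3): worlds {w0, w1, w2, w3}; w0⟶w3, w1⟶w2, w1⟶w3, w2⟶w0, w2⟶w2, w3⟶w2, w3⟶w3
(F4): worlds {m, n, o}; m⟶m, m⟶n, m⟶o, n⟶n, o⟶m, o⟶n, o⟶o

The schema corresponds to transitivity: ∀x ∀y ∀z (Rxy ∧ Ryz → Rxz).
(F1): fails — Rw1w0 and Rw0w2 but not Rw1w2.
(F2): fails — Rop and Rpm but not Rom.
(F3): fails — Rw1w2 and Rw2w0 but not Rw1w0.
(F4): holds.

(F4)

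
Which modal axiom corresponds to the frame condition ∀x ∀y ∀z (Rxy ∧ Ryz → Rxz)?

A defining formula is □q → □□q (the 4 axiom).

□q → □□q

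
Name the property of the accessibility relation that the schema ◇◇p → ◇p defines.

Replacing p by ¬p and contraposing gives the equivalent schema □p → □□p.
Suppose □p→□□p is valid. Take Rxy, Ryz and set V(p)={w : Rxw}. Then □p at x, so □□p at x, so □p at y, so p at z, i.e. Rxz.

transitivity: ∀x ∀y ∀z (Rxy ∧ Ryz → Rxz)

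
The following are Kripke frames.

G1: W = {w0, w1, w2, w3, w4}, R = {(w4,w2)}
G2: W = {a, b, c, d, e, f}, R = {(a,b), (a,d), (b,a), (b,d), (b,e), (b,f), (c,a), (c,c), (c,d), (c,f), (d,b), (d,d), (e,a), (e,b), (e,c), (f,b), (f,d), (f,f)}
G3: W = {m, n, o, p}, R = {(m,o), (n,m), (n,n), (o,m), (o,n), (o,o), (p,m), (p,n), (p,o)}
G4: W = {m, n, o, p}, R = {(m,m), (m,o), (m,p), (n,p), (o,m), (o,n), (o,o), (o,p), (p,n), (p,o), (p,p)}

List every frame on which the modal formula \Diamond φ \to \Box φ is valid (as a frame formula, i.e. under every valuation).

This is the axiom for partial functionality; its first-order frame correspondent is \forall x \forall y \forall z (Rxy \wedge Rxz \to y = z).
G1: ✓.
G2: fails — a sees both b and d.
G3: fails — n sees both m and n.
G4: fails — m sees both m and o.
Valid on: G1.

G1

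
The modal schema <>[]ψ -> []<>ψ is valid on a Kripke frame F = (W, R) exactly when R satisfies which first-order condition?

Convergence

Suppose ◇□ψ→□◇ψ is valid. Take Rxy, Rxz and set V(ψ)={w : Ryw}. Then □ψ at y so ◇□ψ at x, so □◇ψ at x, so ◇ψ at z, giving w with Rzw and Ryw.
Conversely, on a frame with convergence the schema holds at every world under every valuation.
Frame condition: forall x forall y forall z (Rxy & Rxz -> exists w (Ryw & Rzw)).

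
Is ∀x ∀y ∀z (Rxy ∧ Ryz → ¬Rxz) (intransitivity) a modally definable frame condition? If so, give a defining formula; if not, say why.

Modal frame validity is preserved under surjective bounded morphisms.
The 5-cycle (worlds a,b,c,d,e with a→b→c→d→e→a) is intransitive. Mapping every world to a single reflexive point • is a surjective bounded morphism; the reflexive point is not intransitive (R••∧R•• but R••).
So no modal formula (or set of formulas) defines exactly the intransitive frames.

Not modally definable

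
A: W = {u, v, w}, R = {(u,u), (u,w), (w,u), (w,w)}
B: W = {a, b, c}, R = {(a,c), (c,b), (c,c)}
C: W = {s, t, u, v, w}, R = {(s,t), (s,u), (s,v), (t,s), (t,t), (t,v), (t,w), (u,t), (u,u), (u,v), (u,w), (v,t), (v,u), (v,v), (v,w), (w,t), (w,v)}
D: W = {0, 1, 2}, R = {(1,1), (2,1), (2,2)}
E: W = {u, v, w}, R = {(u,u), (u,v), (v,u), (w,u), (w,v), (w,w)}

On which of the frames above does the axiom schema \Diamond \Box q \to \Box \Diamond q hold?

The schema corresponds to convergence: \forall x \forall y \forall z (Rxy \wedge Rxz \to \exists w (Ryw \wedge Rzw)).
A: holds.
B: fails — Rcc and Rcb but c and b have no common successor.
C: holds.
D: holds.
E: holds.
Valid on: A, C, D, E.

A, C, D, E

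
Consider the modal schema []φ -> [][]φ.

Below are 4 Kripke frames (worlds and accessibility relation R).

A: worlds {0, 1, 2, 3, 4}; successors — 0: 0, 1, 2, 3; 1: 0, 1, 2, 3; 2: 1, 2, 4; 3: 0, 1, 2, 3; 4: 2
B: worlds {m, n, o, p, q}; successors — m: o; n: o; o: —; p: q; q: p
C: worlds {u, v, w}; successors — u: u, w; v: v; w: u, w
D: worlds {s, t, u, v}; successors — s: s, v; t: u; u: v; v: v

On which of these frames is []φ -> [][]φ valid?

This is the axiom for transitivity; its first-order frame correspondent is forall x forall y forall z (Rxy & Ryz -> Rxz).
A: fails — R32 and R24 but not R34.
B: fails — Rqp and Rpq but not Rqq.
C: satisfies the condition.
D: fails — Rtu and Ruv but not Rtv.
Valid on: C.

C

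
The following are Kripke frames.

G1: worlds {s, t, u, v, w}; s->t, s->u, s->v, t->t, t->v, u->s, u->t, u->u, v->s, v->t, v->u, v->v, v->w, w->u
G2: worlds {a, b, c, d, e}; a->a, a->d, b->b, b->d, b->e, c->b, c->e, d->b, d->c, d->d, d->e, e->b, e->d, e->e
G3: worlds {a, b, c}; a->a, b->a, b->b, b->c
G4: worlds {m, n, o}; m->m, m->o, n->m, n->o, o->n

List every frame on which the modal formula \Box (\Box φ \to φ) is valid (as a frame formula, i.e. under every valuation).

none

The schema corresponds to shift-reflexivity: \forall x \forall y (Rxy \to Ryy).
G1: fails — Rus but not Rss.
G2: fails — Rdc but not Rcc.
G3: fails — Rbc but not Rcc.
G4: fails — Ron but not Rnn.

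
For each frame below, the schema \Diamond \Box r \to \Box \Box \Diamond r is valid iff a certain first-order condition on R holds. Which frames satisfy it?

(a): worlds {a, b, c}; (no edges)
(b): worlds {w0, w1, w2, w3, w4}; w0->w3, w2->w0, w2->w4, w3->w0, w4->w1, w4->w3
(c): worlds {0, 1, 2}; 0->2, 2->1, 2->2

Frame correspondent (Sahlqvist): \forall x \forall y \forall z ((xRy \wedge x R^2 z) \to \exists w (yRw \wedge zRw)) — i.e. a generalized confluence (Geach) condition.
(a): holds.
(b): fails — w0Rw3, w0R²w0 but no w with w3Rw and w0Rw.
(c): fails — 0R2, 0R²1 but no w with 2Rw and 1Rw.
Valid on: (a).

(a)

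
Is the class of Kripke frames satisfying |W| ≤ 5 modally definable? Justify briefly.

No — not modally definable

Modal frame validity is preserved under disjoint unions.
Any modal formula valid on each of 6 disjoint one-world frames is valid on their disjoint union (validity is preserved under disjoint unions). Each one-world frame has |W|=1≤5, but the union has |W|=6.
Hence having at most 5 worlds is not modally definable.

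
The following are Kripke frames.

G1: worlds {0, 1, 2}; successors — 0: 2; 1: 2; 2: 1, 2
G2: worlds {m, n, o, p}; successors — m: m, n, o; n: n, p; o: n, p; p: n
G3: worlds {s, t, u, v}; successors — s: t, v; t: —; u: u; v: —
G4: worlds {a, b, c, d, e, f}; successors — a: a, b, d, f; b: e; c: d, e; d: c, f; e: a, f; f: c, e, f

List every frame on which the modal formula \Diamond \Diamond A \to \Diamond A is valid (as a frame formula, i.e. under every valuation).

G3

This is the axiom for transitivity; its first-order frame correspondent is \forall x \forall y \forall z (Rxy \wedge Ryz \to Rxz).
G1: fails — R12 and R21 but not R11.
G2: fails — Rpn and Rnp but not Rpp.
G3: holds.
G4: fails — Rcd and Rdc but not Rcc.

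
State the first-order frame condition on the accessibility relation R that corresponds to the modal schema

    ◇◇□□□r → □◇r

∀x ∀y ∀z ((xR²y ∧ xRz) → ∃w (yR³w ∧ zRw))

This is a Sahlqvist (Geach-type) schema ◇^2□^3r → □^1◇^1r.
Minimal-valuation argument: fix x; take any y with xR^2y and any z with xR^1z. Set V(r) to the set of worlds R-reachable from y in exactly 3 steps. Then □^3r holds at y, so the antecedent holds at x; validity forces ◇^1r at z, giving a w with zR^1w and yR^3w.
First-order correspondent: ∀x ∀y ∀z ((xR²y ∧ xRz) → ∃w (yR³w ∧ zRw)).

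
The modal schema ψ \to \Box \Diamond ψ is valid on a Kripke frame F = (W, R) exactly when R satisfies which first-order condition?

This schema is the B axiom.
Its frame correspondent is symmetry — \forall x \forall y (Rxy \to Ryx).

symmetry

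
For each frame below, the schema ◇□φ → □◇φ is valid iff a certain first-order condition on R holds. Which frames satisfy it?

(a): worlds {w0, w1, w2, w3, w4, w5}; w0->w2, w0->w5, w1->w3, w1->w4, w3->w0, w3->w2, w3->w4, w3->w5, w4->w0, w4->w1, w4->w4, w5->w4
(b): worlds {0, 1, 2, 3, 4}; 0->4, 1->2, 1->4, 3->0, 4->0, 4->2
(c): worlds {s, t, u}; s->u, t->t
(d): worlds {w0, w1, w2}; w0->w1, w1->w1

(d)

Frame correspondent (Sahlqvist): ∀x ∀y ∀z (Rxy ∧ Rxz → ∃w (Ryw ∧ Rzw)) — i.e. convergence.
(a): fails — Rw0w5 and Rw0w2 but w5 and w2 have no common successor.
(b): fails — R12 and R12 but 2 and 2 have no common successor.
(c): fails — Rsu and Rsu but u and u have no common successor.
(d): ✓.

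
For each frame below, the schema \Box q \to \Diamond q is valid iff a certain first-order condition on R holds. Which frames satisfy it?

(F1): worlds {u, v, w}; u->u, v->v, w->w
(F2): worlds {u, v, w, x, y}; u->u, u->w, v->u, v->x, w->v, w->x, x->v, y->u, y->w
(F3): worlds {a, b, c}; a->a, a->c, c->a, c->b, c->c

Frame correspondent (Sahlqvist): \forall x \exists y Rxy — i.e. seriality.
(F1): ✓.
(F2): ✓.
(F3): fails — world b has no successor.

(F1), (F2)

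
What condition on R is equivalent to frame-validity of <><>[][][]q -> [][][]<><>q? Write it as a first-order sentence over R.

forall x forall y forall z ((x R^2 y & x R^3 z) -> exists w (y R^3 w & z R^2 w))

This is a Sahlqvist (Geach-type) schema ◇^2□^3q → □^3◇^2q.
Minimal-valuation argument: fix x; take any y with xR^2y and any z with xR^3z. Set V(q) to the set of worlds R-reachable from y in exactly 3 steps. Then □^3q holds at y, so the antecedent holds at x; validity forces ◇^2q at z, giving a w with zR^2w and yR^3w.
First-order correspondent: forall x forall y forall z ((x R^2 y & x R^3 z) -> exists w (y R^3 w & z R^2 w)).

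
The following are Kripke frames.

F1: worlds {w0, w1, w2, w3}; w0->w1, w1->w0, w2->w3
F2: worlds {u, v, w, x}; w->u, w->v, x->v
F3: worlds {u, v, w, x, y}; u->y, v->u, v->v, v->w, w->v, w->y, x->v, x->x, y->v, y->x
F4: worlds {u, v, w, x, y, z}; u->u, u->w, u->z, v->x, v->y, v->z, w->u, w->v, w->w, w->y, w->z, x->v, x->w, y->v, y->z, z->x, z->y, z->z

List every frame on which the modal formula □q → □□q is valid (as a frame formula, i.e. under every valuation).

F2

The schema corresponds to transitivity: ∀x ∀y ∀z (Rxy ∧ Ryz → Rxz).
F1: fails — Rw0w1 and Rw1w0 but not Rw0w0.
F2: ✓.
F3: fails — Rvw and Rwy but not Rvy.
F4: fails — Ruz and Rzx but not Rux.
Valid on: F2.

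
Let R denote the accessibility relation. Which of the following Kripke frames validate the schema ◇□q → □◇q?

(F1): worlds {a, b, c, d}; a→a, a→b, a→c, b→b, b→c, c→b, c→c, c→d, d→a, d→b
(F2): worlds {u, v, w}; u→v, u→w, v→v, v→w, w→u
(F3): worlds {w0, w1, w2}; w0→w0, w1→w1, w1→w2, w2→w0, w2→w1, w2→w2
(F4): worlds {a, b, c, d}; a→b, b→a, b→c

Frame correspondent (Sahlqvist): ∀x ∀y ∀z (Rxy ∧ Rxz → ∃w (Ryw ∧ Rzw)) — i.e. convergence.
(F1): ✓.
(F2): fails — Ruv and Ruw but v and w have no common successor.
(F3): fails — Rw2w1 and Rw2w0 but w1 and w0 have no common successor.
(F4): fails — Rba and Rbc but a and c have no common successor.
Valid on: (F1).

(F1)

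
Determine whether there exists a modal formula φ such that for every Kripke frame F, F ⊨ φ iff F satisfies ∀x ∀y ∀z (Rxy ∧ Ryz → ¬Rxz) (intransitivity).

Any modally definable frame class is closed under surjective bounded morphisms.
The 7-cycle (worlds a,b,c,d,e,f,g with a→b→c→d→e→f→g→a) is intransitive. Mapping every world to a single reflexive point • is a surjective bounded morphism; the reflexive point is not intransitive (R••∧R•• but R••).
So no modal formula (or set of formulas) defines exactly the intransitive frames.

Not definable by any modal formula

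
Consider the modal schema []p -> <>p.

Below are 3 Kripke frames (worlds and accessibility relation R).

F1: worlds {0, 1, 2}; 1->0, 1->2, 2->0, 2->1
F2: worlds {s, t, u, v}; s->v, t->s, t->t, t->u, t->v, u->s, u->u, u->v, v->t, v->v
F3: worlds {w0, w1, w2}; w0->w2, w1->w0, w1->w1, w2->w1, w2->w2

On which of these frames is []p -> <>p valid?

F2, F3

This is the axiom for seriality; its first-order frame correspondent is forall x exists y Rxy.
F1: fails — world 0 has no successor.
F2: condition met.
F3: condition met.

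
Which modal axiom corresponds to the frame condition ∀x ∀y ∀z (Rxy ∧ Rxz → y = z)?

◇s → □s

This is partial functionality; the standard corresponding axiom is CD: ◇s → □s.
Suppose ◇s→□s is valid. Take Rxy, Rxz and set V(s)={y}. Then ◇s at x, so □s at x, so s at z, i.e. z=y.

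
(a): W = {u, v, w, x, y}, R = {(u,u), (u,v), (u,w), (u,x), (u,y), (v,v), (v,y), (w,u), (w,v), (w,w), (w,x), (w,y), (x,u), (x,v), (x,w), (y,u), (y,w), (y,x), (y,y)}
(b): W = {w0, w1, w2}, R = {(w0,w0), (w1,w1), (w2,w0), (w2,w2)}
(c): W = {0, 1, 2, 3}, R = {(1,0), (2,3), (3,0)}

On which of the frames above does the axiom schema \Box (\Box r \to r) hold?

This is the axiom for shift-reflexivity; its first-order frame correspondent is \forall x \forall y (Rxy \to Ryy).
(a): fails — Ryx but not Rxx.
(b): holds.
(c): fails — R10 but not R00.

(b)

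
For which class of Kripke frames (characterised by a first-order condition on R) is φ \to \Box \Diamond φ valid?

Suppose φ→□◇φ is valid. Take Rxy and set V(φ)={x}. Then φ at x, so □◇φ at x, so ◇φ at y, so some z with Ryz has φ; z=x, i.e. Ryx.

Symmetry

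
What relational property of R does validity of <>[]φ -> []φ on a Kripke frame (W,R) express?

The Euclidean property

Equivalently (dual form): ◇φ → □◇φ.
Suppose ◇φ→□◇φ is valid. Take Rxy, Rxz and set V(φ)={y}. Then ◇φ at x, so □◇φ at x, so ◇φ at z, so some w with Rzw has φ; w=y, i.e. Rzy. By symmetry of the argument, Ryz.
Conversely, any frame satisfying forall x forall y forall z (Rxy & Rxz -> Ryz) validates the schema.
So the correspondent is the Euclidean property.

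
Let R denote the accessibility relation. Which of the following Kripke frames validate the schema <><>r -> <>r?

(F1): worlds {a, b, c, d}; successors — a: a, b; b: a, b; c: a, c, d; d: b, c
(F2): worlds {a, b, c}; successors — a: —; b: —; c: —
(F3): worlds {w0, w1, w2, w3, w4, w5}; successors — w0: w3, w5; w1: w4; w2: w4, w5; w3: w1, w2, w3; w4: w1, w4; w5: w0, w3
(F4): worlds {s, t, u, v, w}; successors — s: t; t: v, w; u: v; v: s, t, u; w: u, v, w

Frame correspondent (Sahlqvist): forall x forall y forall z (Rxy & Ryz -> Rxz) — i.e. transitivity.
(F1): fails — Rcd and Rdb but not Rcb.
(F2): holds.
(F3): fails — Rw2w4 and Rw4w1 but not Rw2w1.
(F4): fails — Ruv and Rvt but not Rut.

(F2)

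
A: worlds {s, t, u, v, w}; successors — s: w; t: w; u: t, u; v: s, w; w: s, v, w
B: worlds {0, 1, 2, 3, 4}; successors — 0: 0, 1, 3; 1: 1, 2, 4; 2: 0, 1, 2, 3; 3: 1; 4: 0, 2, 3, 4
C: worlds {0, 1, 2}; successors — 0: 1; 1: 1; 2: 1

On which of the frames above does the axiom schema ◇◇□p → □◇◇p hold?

This is the axiom for a generalized confluence (Geach) condition; its first-order frame correspondent is ∀x ∀y ∀z ((xR²y ∧ xRz) → ∃w (yRw ∧ zR²w)).
A: fails — uR²u, uRt but no w* with uRw* and tR²w*.
B: condition met.
C: condition met.
Valid on: B, C.

B, C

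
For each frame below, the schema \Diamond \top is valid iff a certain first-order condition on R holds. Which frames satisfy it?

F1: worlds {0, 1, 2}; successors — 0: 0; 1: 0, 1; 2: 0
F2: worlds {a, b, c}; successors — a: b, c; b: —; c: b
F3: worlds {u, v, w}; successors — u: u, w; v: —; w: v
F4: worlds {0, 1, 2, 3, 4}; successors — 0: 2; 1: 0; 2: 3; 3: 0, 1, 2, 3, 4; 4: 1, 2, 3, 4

F1, F4

The schema corresponds to seriality: \forall x \exists y Rxy.
F1: condition met.
F2: fails — world b has no successor.
F3: fails — world v has no successor.
F4: condition met.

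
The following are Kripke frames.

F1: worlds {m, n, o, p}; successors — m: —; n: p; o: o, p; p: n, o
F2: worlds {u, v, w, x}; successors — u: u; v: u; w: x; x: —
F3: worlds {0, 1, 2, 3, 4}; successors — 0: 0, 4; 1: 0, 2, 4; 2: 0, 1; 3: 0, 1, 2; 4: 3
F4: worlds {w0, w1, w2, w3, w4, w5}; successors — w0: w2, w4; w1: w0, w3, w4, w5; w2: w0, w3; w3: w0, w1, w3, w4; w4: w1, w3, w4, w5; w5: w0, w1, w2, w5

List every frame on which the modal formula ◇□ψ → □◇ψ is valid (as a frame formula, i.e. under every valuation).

F1

Frame correspondent (Sahlqvist): ∀x ∀y ∀z (Rxy ∧ Rxz → ∃w (Ryw ∧ Rzw)) — i.e. convergence.
F1: holds.
F2: fails — Rwx and Rwx but x and x have no common successor.
F3: fails — R00 and R04 but 0 and 4 have no common successor.
F4: fails — Rw5w0 and Rw5w2 but w0 and w2 have no common successor.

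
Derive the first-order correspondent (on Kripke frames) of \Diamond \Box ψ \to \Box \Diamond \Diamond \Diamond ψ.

This is a Sahlqvist (Geach-type) schema ◇^1□^1ψ → □^1◇^3ψ.
Minimal-valuation argument: fix x; take any y with xR^1y and any z with xR^1z. Set V(ψ) to the set of worlds R-reachable from y in exactly 1 step. Then □^1ψ holds at y, so the antecedent holds at x; validity forces ◇^3ψ at z, giving a w with zR^3w and yR^1w.
First-order correspondent: \forall x \forall y \forall z ((xRy \wedge xRz) \to \exists w (yRw \wedge z R^3 w)).

\forall x \forall y \forall z ((xRy \wedge xRz) \to \exists w (yRw \wedge z R^3 w))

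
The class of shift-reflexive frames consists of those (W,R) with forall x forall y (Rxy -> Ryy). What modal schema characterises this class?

□(□p → p)

The condition is shift-reflexivity. The T□ schema □(□p → p) defines it.
Suppose □(□p→p) is valid. Take Rxy and set V(p)={w : Ryw}. Then at y, □p holds; since □(□p→p) at x, □p→p at y, so p at y, i.e. Ryy.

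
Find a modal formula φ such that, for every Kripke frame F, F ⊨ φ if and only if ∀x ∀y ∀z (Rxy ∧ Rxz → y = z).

◇s → □s

This is partial functionality; the standard corresponding axiom is CD: ◇s → □s.
Suppose ◇s→□s is valid. Take Rxy, Rxz and set V(s)={y}. Then ◇s at x, so □s at x, so s at z, i.e. z=y.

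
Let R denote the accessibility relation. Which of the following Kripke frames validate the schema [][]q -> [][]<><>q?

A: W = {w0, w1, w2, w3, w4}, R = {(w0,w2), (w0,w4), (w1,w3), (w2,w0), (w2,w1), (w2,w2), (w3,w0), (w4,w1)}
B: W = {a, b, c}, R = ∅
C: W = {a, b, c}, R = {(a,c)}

B, C

The schema corresponds to a generalized confluence (Geach) condition: forall x forall z (x R^2 z -> exists w (x R^2 w & z R^2 w)).
A: fails — w3R²w4 but no w with w3R²w and w4R²w.
B: satisfies the condition.
C: satisfies the condition.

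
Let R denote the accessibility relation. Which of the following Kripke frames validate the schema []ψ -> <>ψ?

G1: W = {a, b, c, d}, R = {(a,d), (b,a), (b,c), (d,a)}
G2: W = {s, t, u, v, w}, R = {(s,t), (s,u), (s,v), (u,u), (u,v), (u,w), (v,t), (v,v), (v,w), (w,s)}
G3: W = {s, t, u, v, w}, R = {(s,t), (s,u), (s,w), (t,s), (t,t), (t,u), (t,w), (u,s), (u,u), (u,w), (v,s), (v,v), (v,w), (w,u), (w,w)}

Frame correspondent (Sahlqvist): forall x exists y Rxy — i.e. seriality.
G1: fails — world c has no successor.
G2: fails — world t has no successor.
G3: ✓.

G3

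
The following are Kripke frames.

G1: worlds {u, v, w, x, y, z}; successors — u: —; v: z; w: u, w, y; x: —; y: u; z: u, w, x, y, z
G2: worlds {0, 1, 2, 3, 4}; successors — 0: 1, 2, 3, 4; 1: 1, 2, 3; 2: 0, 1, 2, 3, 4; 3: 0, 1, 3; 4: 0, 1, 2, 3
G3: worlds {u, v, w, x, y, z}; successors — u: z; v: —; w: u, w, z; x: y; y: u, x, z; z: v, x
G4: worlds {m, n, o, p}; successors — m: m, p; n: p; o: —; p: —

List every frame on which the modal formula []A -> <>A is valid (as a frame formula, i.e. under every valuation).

Frame correspondent (Sahlqvist): forall x exists y Rxy — i.e. seriality.
G1: fails — world u has no successor.
G2: ✓.
G3: fails — world v has no successor.
G4: fails — world o has no successor.

G2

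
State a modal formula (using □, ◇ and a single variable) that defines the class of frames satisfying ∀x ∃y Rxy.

This is seriality; the standard corresponding axiom is D: □p → ◇p.
Suppose □p→◇p is valid. At any x set V(p)=W. Then □p at x, so ◇p at x, so x has a successor.

□p → ◇p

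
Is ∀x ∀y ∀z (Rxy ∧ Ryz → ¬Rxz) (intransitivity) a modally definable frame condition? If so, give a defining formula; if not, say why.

If a class were modally definable it would be closed under surjective bounded morphisms (Goldblatt–Thomason).
The 3-cycle (worlds a,b,c with a→b→c→a) is intransitive. Mapping every world to a single reflexive point • is a surjective bounded morphism; the reflexive point is not intransitive (R••∧R•• but R••).
So no modal formula (or set of formulas) defines exactly the intransitive frames.

Not modally definable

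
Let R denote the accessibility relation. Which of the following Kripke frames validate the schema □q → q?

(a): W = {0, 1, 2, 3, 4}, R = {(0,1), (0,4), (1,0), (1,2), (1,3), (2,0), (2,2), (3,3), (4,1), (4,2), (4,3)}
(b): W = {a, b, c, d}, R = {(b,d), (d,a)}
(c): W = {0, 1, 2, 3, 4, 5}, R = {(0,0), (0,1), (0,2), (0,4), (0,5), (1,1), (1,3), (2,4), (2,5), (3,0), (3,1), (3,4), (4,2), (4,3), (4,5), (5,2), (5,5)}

none

Frame correspondent (Sahlqvist): ∀x Rxx — i.e. reflexivity.
(a): fails — world 0 does not see itself.
(b): fails — world a does not see itself.
(c): fails — world 2 does not see itself.
Valid on no frame.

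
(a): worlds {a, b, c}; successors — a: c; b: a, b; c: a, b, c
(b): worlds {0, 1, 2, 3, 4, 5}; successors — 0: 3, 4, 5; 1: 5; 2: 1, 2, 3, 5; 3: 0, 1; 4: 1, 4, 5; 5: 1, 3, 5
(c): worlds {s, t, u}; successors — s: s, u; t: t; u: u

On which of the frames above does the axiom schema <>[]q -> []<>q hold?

This is the axiom for convergence; its first-order frame correspondent is forall x forall y forall z (Rxy & Rxz -> exists w (Ryw & Rzw)).
(a): fails — Rbb and Rba but b and a have no common successor.
(b): fails — R23 and R21 but 3 and 1 have no common successor.
(c): ✓.
Valid on: (c).

(c)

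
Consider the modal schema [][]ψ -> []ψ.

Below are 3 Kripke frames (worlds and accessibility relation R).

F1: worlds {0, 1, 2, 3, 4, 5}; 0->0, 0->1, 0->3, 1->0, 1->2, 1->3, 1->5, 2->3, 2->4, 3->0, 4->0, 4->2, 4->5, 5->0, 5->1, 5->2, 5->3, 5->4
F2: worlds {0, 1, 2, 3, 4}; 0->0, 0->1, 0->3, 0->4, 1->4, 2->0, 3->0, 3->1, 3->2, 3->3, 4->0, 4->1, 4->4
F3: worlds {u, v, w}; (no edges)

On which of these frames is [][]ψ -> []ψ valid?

F2, F3

This is the axiom for density; its first-order frame correspondent is forall x forall y (Rxy -> exists z (Rxz & Rzy)).
F1: fails — R45 but no z with R4z and Rz5.
F2: satisfies the condition.
F3: satisfies the condition.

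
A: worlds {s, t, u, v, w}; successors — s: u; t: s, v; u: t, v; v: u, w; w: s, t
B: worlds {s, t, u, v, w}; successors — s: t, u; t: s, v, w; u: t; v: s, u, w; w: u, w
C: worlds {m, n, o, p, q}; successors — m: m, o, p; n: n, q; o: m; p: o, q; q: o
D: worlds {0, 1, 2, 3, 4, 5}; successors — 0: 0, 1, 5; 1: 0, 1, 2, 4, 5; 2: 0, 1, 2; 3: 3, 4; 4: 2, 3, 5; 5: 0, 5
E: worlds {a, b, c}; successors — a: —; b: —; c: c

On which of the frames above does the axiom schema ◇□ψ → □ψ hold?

E

This is the axiom for the Euclidean property; its first-order frame correspondent is ∀x ∀y ∀z (Rxy ∧ Rxz → Ryz).
A: fails — Rsu and Rsu but not Ruu.
B: fails — Rsu and Rsu but not Ruu.
C: fails — Rmo and Rmo but not Roo.
D: fails — R05 and R01 but not R51.
E: ✓.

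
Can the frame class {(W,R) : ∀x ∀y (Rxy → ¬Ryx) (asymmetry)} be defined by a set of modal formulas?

Any modally definable frame class is closed under surjective bounded morphisms.
The 5-cycle (worlds 0,1,2,3,4 with 0→1→2→3→4→0) is asymmetric. Mapping every world to a single reflexive point • is a surjective bounded morphism, and the reflexive point is not asymmetric (R•• but asymmetry requires ¬R••).
So the class is not modally definable.

Not definable by any modal formula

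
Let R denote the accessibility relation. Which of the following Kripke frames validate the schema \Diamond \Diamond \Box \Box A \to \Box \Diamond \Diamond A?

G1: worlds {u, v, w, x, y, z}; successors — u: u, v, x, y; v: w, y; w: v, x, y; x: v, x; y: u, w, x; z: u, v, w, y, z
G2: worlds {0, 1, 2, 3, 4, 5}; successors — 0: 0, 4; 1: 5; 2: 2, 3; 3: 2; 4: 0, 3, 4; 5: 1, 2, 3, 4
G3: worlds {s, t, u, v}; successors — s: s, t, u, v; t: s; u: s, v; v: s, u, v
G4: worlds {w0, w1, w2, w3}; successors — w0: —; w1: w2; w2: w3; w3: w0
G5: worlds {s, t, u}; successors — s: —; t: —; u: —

This is the axiom for a generalized confluence (Geach) condition; its first-order frame correspondent is \forall x \forall y \forall z ((x R^2 y \wedge xRz) \to \exists w (y R^2 w \wedge z R^2 w)).
G1: satisfies the condition.
G2: satisfies the condition.
G3: satisfies the condition.
G4: fails — w1R²w3, w1Rw2 but no w with w3R²w and w2R²w.
G5: satisfies the condition.
Valid on: G1, G2, G3, G5.

G1, G2, G3, G5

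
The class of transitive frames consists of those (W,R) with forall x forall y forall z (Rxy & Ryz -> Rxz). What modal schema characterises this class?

The condition is transitivity. The 4 schema □q → □□q defines it.
Suppose □q→□□q is valid. Take Rxy, Ryz and set V(q)={w : Rxw}. Then □q at x, so □□q at x, so □q at y, so q at z, i.e. Rxz.

□q → □□q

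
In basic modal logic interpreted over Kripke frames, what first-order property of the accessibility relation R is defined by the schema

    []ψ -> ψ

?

reflexivity

Suppose □ψ→ψ is valid. At any x set V(ψ)={w : Rxw}. Then □ψ holds at x, so ψ holds at x, i.e. Rxx.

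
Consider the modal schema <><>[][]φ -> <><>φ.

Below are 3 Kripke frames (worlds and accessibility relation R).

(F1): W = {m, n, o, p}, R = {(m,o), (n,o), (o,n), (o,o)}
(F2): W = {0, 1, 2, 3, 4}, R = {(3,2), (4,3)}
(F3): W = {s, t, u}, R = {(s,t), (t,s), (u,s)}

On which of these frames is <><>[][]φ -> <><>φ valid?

(F1), (F3)

This is the axiom for a generalized confluence (Geach) condition; its first-order frame correspondent is forall x forall y (x R^2 y -> exists w (y R^2 w & x R^2 w)).
(F1): holds.
(F2): fails — 4R²2 but no w with 2R²w and 4R²w.
(F3): holds.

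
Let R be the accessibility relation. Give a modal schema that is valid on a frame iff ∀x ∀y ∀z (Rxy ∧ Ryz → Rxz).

A defining formula is □r → □□r (the 4 axiom).
Suppose □r→□□r is valid. Take Rxy, Ryz and set V(r)={w : Rxw}. Then □r at x, so □□r at x, so □r at y, so r at z, i.e. Rxz.

□r → □□r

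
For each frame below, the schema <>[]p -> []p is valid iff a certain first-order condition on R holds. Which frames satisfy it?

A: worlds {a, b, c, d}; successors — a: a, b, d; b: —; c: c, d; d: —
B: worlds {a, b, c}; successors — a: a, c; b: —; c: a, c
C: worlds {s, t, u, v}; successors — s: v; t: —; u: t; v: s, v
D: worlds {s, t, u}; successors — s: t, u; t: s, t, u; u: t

B

The schema corresponds to the Euclidean property: forall x forall y forall z (Rxy & Rxz -> Ryz).
A: fails — Rab and Rab but not Rbb.
B: condition met.
C: fails — Rut and Rut but not Rtt.
D: fails — Rsu and Rsu but not Ruu.
Valid on: B.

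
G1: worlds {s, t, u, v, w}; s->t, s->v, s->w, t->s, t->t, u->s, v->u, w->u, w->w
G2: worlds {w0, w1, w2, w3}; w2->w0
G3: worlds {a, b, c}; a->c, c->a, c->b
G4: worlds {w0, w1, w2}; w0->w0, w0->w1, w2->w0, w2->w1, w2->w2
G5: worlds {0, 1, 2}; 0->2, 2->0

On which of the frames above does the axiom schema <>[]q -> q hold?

This is the axiom for symmetry; its first-order frame correspondent is forall x forall y (Rxy -> Ryx).
G1: fails — Rwu but not Ruw.
G2: fails — Rw2w0 but not Rw0w2.
G3: fails — Rcb but not Rbc.
G4: fails — Rw0w1 but not Rw1w0.
G5: condition met.

G5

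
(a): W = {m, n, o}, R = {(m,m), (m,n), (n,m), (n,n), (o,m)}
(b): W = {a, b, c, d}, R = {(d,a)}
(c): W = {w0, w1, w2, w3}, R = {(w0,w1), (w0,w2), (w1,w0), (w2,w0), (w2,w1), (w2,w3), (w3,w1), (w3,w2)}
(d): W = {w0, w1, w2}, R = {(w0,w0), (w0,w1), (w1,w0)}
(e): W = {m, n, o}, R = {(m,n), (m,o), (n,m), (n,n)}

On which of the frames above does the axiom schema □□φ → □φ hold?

(a), (d)

The schema corresponds to density: ∀x ∀y (Rxy → ∃z (Rxz ∧ Rzy)).
(a): condition met.
(b): fails — Rda but no z with Rdz and Rza.
(c): fails — Rw1w0 but no z with Rw1z and Rzw0.
(d): condition met.
(e): fails — Rmo but no z with Rmz and Rzo.
Valid on: (a), (d).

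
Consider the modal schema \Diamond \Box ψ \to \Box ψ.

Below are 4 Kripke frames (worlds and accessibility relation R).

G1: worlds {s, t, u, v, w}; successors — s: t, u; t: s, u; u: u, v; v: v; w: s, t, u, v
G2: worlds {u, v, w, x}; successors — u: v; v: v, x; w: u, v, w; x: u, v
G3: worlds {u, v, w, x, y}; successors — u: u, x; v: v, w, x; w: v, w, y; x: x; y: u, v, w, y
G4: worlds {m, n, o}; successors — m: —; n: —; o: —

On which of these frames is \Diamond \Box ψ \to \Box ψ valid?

G4

Frame correspondent (Sahlqvist): \forall x \forall y \forall z (Rxy \wedge Rxz \to Ryz) — i.e. the Euclidean property.
G1: fails — Rsu and Rst but not Rut.
G2: fails — Rvx and Rvx but not Rxx.
G3: fails — Rux and Ruu but not Rxu.
G4: satisfies the condition.
Valid on: G4.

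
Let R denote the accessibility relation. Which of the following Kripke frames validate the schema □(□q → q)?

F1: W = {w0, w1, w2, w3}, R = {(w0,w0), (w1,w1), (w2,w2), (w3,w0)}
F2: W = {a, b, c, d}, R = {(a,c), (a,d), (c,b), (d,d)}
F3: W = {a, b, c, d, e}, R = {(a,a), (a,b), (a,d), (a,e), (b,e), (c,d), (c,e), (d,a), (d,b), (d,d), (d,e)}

F1

The schema corresponds to shift-reflexivity: ∀x ∀y (Rxy → Ryy).
F1: condition met.
F2: fails — Rac but not Rcc.
F3: fails — Rab but not Rbb.
Valid on: F1.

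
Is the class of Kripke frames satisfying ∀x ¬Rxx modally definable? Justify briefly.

No

Modal frame validity is preserved under surjective bounded morphisms.
The 5-cycle (worlds w0,w1,w2,w3,w4 with w0→w1→w2→w3→w4→w0) is irreflexive, and the map sending every world to a single reflexive point • is a surjective bounded morphism (forth: every edge maps to (•,•); back: every world has a successor). So any modal formula valid on the 5-cycle is also valid on the reflexive point, which is not irreflexive.
So the class is not modally definable.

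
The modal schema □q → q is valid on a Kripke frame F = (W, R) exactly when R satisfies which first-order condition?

Suppose □q→q is valid. At any x set V(q)={w : Rxw}. Then □q holds at x, so q holds at x, i.e. Rxx.

Reflexivity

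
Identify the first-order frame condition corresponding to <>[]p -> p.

Replacing p by ¬p and contraposing gives the equivalent schema p → □◇p.
Suppose p→□◇p is valid. Take Rxy and set V(p)={x}. Then p at x, so □◇p at x, so ◇p at y, so some z with Ryz has p; z=x, i.e. Ryx.
Conversely, on a frame with symmetry the schema holds at every world under every valuation.
So the correspondent is symmetry.

Symmetry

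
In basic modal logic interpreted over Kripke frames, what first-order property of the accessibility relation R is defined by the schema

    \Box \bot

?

□⊥ is valid iff no world has any successor (otherwise □⊥ fails at any world with one).
The converse is a direct semantic check.
Frame condition: \forall x \forall y \neg Rxy.

emptiness of R: \forall x \forall y \neg Rxy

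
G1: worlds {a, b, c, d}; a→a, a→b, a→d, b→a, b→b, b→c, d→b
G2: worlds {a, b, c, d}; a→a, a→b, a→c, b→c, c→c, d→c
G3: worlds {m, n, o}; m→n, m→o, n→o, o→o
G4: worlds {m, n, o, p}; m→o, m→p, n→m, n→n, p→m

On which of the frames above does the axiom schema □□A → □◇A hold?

G2, G3

The schema corresponds to a generalized confluence (Geach) condition: ∀x ∀z (xRz → ∃w (xR²w ∧ zRw)).
G1: fails — bRc but no w with bR²w and cRw.
G2: satisfies the condition.
G3: satisfies the condition.
G4: fails — mRo but no w with mR²w and oRw.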